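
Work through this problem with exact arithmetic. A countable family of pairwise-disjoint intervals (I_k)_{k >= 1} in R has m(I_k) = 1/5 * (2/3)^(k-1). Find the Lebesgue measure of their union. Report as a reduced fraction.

By countable additivity of the Lebesgue measure on pairwise disjoint measurable sets,
  m(union_{k >= 1} I_k) = sum_{k >= 1} m(I_k) = sum_{k >= 1} a * r^(k-1),
  with a = 1/5 and r = 2/3.
Since 0 < r = 2/3 < 1, the geometric series converges:
  sum_{k >= 1} a * r^(k-1) = a / (1 - r).
  = 1/5 / (1 - 2/3)
  = 1/5 / (1/3)
  = 3/5.

3/5


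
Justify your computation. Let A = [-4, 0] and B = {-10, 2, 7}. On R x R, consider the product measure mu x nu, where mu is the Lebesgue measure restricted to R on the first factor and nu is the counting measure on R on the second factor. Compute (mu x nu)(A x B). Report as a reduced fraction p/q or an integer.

For a measurable rectangle A x B, the product measure satisfies
  (mu x nu)(A x B) = mu(A) * nu(B).
  mu(A) = 4.
  nu(B) = 3.
  (mu x nu)(A x B) = 4 * 3 = 12.

12


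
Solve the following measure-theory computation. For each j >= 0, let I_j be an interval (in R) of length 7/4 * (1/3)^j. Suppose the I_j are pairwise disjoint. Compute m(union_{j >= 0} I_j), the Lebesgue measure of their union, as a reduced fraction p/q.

By countable additivity of the Lebesgue measure on pairwise disjoint measurable sets,
  m(union_{j >= 0} I_j) = sum_{j >= 0} m(I_j) = sum_{j >= 0} a * r^j,
  with a = 7/4 and r = 1/3.
Since 0 < r = 1/3 < 1, the geometric series converges:
  sum_{j >= 0} a * r^j = a / (1 - r).
  = 7/4 / (1 - 1/3)
  = 7/4 / (2/3)
  = 21/8.

21/8


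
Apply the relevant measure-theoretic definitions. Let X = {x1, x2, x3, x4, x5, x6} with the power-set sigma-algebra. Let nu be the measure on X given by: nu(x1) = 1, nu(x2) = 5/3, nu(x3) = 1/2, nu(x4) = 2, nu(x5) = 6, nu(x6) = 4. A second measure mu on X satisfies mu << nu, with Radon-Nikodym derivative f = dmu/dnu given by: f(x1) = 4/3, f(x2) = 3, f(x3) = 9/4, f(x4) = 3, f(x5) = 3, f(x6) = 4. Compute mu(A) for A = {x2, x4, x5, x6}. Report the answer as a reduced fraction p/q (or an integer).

By the defining property of the Radon-Nikodym derivative, for every measurable set A,
  mu(A) = integral_A f dnu.
Since nu is a discrete measure concentrated on the atoms of X, the integral over A reduces to the sum
  mu(A) = sum_{x in A} f(x) * nu({x}).
Computing each term:
  x2: f(x2) * nu(x2) = 3 * 5/3 = 5.
  x4: f(x4) * nu(x4) = 3 * 2 = 6.
  x5: f(x5) * nu(x5) = 3 * 6 = 18.
  x6: f(x6) * nu(x6) = 4 * 4 = 16.
Summing: mu(A) = 5 + 6 + 18 + 16 = 45.

45


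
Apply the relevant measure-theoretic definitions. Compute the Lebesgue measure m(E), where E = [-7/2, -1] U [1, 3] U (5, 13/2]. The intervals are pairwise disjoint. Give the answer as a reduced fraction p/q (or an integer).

For pairwise disjoint intervals, m(union_i I_i) = sum_i m(I_i),
and m is invariant under swapping open/closed endpoints (single points have measure 0).
So m(E) = sum_i (b_i - a_i).
  I_1 has length -1 - (-7/2) = 5/2.
  I_2 has length 3 - 1 = 2.
  I_3 has length 13/2 - 5 = 3/2.
Summing:
  m(E) = 5/2 + 2 + 3/2 = 6.

6


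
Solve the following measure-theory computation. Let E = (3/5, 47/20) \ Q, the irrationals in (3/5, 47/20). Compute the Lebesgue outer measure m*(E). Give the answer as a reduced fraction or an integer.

The interval I = (3/5, 47/20) has m(I) = 47/20 - 3/5 = 7/4 (endpoints are measure-zero, so open/closed/half-open agree). Write I = (I cap Q) u (I \ Q). The rationals in I are countable, so m*(I cap Q) = 0 (cover each rational by intervals whose total length is arbitrarily small). By countable subadditivity m*(I) <= m*(I cap Q) + m*(I \ Q), hence m*(I \ Q) >= m(I) = 7/4. The reverse inequality m*(I \ Q) <= m*(I) = 7/4 is trivial since (I \ Q) is a subset of I. Therefore m*(I \ Q) = 7/4.

7/4


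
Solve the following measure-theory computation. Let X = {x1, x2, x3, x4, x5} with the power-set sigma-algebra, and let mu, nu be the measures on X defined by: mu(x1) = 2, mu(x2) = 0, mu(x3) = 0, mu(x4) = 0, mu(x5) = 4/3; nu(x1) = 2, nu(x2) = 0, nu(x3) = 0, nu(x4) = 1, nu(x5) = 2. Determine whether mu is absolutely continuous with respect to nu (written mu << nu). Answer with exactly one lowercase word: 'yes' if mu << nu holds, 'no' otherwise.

mu << nu means: every nu-null measurable set is also mu-null; equivalently, for every atom x, if nu({x}) = 0 then mu({x}) = 0.
Checking each atom:
  x1: nu = 2 > 0 -> no constraint.
  x2: nu = 0, mu = 0 -> consistent with mu << nu.
  x3: nu = 0, mu = 0 -> consistent with mu << nu.
  x4: nu = 1 > 0 -> no constraint.
  x5: nu = 2 > 0 -> no constraint.
No atom violates the condition. Therefore mu << nu.

yes


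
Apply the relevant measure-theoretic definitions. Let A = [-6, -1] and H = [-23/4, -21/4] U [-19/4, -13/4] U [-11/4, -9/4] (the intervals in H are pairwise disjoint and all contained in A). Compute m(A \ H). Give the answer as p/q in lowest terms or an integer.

The ambient interval has length m(A) = -1 - (-6) = 5.
Since the holes are disjoint and sit inside A, by finite additivity
  m(H) = sum_i (b_i - a_i), and m(A \ H) = m(A) - m(H).
Computing the hole measures:
  m(H_1) = -21/4 - (-23/4) = 1/2.
  m(H_2) = -13/4 - (-19/4) = 3/2.
  m(H_3) = -9/4 - (-11/4) = 1/2.
Summed: m(H) = 1/2 + 3/2 + 1/2 = 5/2.
So m(A \ H) = 5 - 5/2 = 5/2.

5/2


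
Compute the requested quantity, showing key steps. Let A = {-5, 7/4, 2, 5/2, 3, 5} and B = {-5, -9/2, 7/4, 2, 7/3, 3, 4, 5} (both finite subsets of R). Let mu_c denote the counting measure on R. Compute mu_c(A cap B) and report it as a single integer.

Counting measure on a finite set equals cardinality. mu_c(A cap B) = |A cap B| (elements appearing in both).
Enumerating the elements of A that also lie in B gives 5 element(s).
So mu_c(A cap B) = 5.

5


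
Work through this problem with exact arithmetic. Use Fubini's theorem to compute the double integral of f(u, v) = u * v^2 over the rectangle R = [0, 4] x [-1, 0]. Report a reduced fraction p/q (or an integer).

f(u, v) is a tensor product of a function of u and a function of v, and both factors are bounded continuous (hence Lebesgue integrable) on the rectangle, so Fubini's theorem applies:
  integral_R f d(m x m) = (integral_a1^b1 u du) * (integral_a2^b2 v^2 dv).
Inner integral in u: integral_{0}^{4} u du = (4^2 - 0^2)/2
  = 8.
Inner integral in v: integral_{-1}^{0} v^2 dv = (0^3 - (-1)^3)/3
  = 1/3.
Product: (8) * (1/3) = 8/3.

8/3


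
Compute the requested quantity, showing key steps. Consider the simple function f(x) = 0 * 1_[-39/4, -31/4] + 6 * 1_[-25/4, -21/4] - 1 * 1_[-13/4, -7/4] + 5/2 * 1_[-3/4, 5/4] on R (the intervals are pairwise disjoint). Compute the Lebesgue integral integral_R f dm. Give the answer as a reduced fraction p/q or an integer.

For a simple function f = sum_i c_i * 1_{A_i} with disjoint A_i,
  integral f dm = sum_i c_i * m(A_i).
Lengths of the A_i:
  m(A_1) = -31/4 - (-39/4) = 2.
  m(A_2) = -21/4 - (-25/4) = 1.
  m(A_3) = -7/4 - (-13/4) = 3/2.
  m(A_4) = 5/4 - (-3/4) = 2.
Contributions c_i * m(A_i):
  (0) * (2) = 0.
  (6) * (1) = 6.
  (-1) * (3/2) = -3/2.
  (5/2) * (2) = 5.
Total: 0 + 6 - 3/2 + 5 = 19/2.

19/2


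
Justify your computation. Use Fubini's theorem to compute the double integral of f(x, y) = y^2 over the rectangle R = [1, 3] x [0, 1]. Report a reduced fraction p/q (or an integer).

f(x, y) is a tensor product of a function of x and a function of y, and both factors are bounded continuous (hence Lebesgue integrable) on the rectangle, so Fubini's theorem applies:
  integral_R f d(m x m) = (integral_a1^b1 1 dx) * (integral_a2^b2 y^2 dy).
Inner integral in x: integral_{1}^{3} 1 dx = (3^1 - 1^1)/1
  = 2.
Inner integral in y: integral_{0}^{1} y^2 dy = (1^3 - 0^3)/3
  = 1/3.
Product: (2) * (1/3) = 2/3.

2/3


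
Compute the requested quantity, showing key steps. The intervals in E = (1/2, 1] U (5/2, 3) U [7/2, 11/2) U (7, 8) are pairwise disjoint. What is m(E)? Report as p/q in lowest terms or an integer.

For pairwise disjoint intervals, m(union_i I_i) = sum_i m(I_i),
and m is invariant under swapping open/closed endpoints (single points have measure 0).
So m(E) = sum_i (b_i - a_i).
  I_1 has length 1 - 1/2 = 1/2.
  I_2 has length 3 - 5/2 = 1/2.
  I_3 has length 11/2 - 7/2 = 2.
  I_4 has length 8 - 7 = 1.
Summing:
  m(E) = 1/2 + 1/2 + 2 + 1 = 4.

4


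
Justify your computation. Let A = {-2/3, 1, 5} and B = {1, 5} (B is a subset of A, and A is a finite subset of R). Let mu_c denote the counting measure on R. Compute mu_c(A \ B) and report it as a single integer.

Counting measure assigns mu_c(E) = |E| (number of elements) when E is finite. For B subset A, A \ B is the set of elements of A not in B, so |A \ B| = |A| - |B|.
|A| = 3, |B| = 2, so mu_c(A \ B) = 3 - 2 = 1.

1


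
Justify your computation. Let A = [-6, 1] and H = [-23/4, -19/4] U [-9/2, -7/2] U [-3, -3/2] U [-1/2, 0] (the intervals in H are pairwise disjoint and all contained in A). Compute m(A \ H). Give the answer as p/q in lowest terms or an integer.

The ambient interval has length m(A) = 1 - (-6) = 7.
Since the holes are disjoint and sit inside A, by finite additivity
  m(H) = sum_i (b_i - a_i), and m(A \ H) = m(A) - m(H).
Computing the hole measures:
  m(H_1) = -19/4 - (-23/4) = 1.
  m(H_2) = -7/2 - (-9/2) = 1.
  m(H_3) = -3/2 - (-3) = 3/2.
  m(H_4) = 0 - (-1/2) = 1/2.
Summed: m(H) = 1 + 1 + 3/2 + 1/2 = 4.
So m(A \ H) = 7 - 4 = 3.

3


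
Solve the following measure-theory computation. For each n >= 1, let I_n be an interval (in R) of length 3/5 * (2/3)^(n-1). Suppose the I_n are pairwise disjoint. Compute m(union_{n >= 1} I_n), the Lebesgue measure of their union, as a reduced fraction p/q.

By countable additivity of the Lebesgue measure on pairwise disjoint measurable sets,
  m(union_{n >= 1} I_n) = sum_{n >= 1} m(I_n) = sum_{n >= 1} a * r^(n-1),
  with a = 3/5 and r = 2/3.
Since 0 < r = 2/3 < 1, the geometric series converges:
  sum_{n >= 1} a * r^(n-1) = a / (1 - r).
  = 3/5 / (1 - 2/3)
  = 3/5 / (1/3)
  = 9/5.

9/5


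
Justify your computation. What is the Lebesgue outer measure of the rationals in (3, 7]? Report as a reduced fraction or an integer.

Q cap (3, 7] is countable; list its elements as q_1, q_2, ... . Fix eps > 0 and cover the k-th point by an interval of length eps * 2^(-k). The cover has total length eps * sum_{k>=1} 2^(-k) = eps, so by definition of outer measure m*(Q cap (3, 7]) <= eps. Since eps was arbitrary and m* >= 0, the outer measure is 0.

0


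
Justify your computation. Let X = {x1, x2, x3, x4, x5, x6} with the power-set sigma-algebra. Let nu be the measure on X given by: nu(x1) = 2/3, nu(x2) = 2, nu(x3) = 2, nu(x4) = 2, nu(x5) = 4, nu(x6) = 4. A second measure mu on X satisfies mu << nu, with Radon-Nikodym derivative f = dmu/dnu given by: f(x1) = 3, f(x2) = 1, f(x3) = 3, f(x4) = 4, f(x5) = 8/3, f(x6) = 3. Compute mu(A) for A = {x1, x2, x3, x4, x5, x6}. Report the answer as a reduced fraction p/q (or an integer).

By the defining property of the Radon-Nikodym derivative, for every measurable set A,
  mu(A) = integral_A f dnu.
Since nu is a discrete measure concentrated on the atoms of X, the integral over A reduces to the sum
  mu(A) = sum_{x in A} f(x) * nu({x}).
Computing each term:
  x1: f(x1) * nu(x1) = 3 * 2/3 = 2.
  x2: f(x2) * nu(x2) = 1 * 2 = 2.
  x3: f(x3) * nu(x3) = 3 * 2 = 6.
  x4: f(x4) * nu(x4) = 4 * 2 = 8.
  x5: f(x5) * nu(x5) = 8/3 * 4 = 32/3.
  x6: f(x6) * nu(x6) = 3 * 4 = 12.
Summing: mu(A) = 2 + 2 + 6 + 8 + 32/3 + 12 = 122/3.

122/3


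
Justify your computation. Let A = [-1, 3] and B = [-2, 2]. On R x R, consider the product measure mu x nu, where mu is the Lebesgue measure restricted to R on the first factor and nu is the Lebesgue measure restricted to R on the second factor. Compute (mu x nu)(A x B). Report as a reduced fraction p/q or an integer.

For a measurable rectangle A x B, the product measure satisfies
  (mu x nu)(A x B) = mu(A) * nu(B).
  mu(A) = 4.
  nu(B) = 4.
  (mu x nu)(A x B) = 4 * 4 = 16.

16


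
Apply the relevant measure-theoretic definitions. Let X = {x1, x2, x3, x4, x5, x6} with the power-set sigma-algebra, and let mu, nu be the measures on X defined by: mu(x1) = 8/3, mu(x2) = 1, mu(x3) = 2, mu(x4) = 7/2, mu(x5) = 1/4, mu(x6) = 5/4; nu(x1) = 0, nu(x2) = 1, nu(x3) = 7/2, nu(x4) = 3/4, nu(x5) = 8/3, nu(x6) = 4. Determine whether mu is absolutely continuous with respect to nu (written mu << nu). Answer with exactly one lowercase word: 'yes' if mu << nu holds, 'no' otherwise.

mu << nu means: every nu-null measurable set is also mu-null; equivalently, for every atom x, if nu({x}) = 0 then mu({x}) = 0.
Checking each atom:
  x1: nu = 0, mu = 8/3 > 0 -> violates mu << nu.
  x2: nu = 1 > 0 -> no constraint.
  x3: nu = 7/2 > 0 -> no constraint.
  x4: nu = 3/4 > 0 -> no constraint.
  x5: nu = 8/3 > 0 -> no constraint.
  x6: nu = 4 > 0 -> no constraint.
The atom(s) x1 violate the condition (nu = 0 but mu > 0). Therefore mu is NOT absolutely continuous w.r.t. nu.

no


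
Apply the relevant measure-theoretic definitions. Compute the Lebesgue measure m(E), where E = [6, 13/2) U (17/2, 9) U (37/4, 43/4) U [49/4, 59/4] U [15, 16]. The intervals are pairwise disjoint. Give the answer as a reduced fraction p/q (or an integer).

For pairwise disjoint intervals, m(union_i I_i) = sum_i m(I_i),
and m is invariant under swapping open/closed endpoints (single points have measure 0).
So m(E) = sum_i (b_i - a_i).
  I_1 has length 13/2 - 6 = 1/2.
  I_2 has length 9 - 17/2 = 1/2.
  I_3 has length 43/4 - 37/4 = 3/2.
  I_4 has length 59/4 - 49/4 = 5/2.
  I_5 has length 16 - 15 = 1.
Summing:
  m(E) = 1/2 + 1/2 + 3/2 + 5/2 + 1 = 6.

6


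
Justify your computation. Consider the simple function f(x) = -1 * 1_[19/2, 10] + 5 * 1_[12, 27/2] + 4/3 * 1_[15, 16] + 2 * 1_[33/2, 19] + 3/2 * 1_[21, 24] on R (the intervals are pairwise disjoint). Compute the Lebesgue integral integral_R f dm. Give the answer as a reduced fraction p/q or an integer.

For a simple function f = sum_i c_i * 1_{A_i} with disjoint A_i,
  integral f dm = sum_i c_i * m(A_i).
Lengths of the A_i:
  m(A_1) = 10 - 19/2 = 1/2.
  m(A_2) = 27/2 - 12 = 3/2.
  m(A_3) = 16 - 15 = 1.
  m(A_4) = 19 - 33/2 = 5/2.
  m(A_5) = 24 - 21 = 3.
Contributions c_i * m(A_i):
  (-1) * (1/2) = -1/2.
  (5) * (3/2) = 15/2.
  (4/3) * (1) = 4/3.
  (2) * (5/2) = 5.
  (3/2) * (3) = 9/2.
Total: -1/2 + 15/2 + 4/3 + 5 + 9/2 = 107/6.

107/6


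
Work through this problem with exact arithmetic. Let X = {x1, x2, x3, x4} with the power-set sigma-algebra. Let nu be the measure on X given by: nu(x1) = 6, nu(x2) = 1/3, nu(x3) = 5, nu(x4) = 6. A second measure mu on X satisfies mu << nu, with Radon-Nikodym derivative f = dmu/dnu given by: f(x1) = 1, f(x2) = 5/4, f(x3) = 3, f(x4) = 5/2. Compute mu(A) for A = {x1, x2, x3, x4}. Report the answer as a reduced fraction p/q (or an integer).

By the defining property of the Radon-Nikodym derivative, for every measurable set A,
  mu(A) = integral_A f dnu.
Since nu is a discrete measure concentrated on the atoms of X, the integral over A reduces to the sum
  mu(A) = sum_{x in A} f(x) * nu({x}).
Computing each term:
  x1: f(x1) * nu(x1) = 1 * 6 = 6.
  x2: f(x2) * nu(x2) = 5/4 * 1/3 = 5/12.
  x3: f(x3) * nu(x3) = 3 * 5 = 15.
  x4: f(x4) * nu(x4) = 5/2 * 6 = 15.
Summing: mu(A) = 6 + 5/12 + 15 + 15 = 437/12.

437/12


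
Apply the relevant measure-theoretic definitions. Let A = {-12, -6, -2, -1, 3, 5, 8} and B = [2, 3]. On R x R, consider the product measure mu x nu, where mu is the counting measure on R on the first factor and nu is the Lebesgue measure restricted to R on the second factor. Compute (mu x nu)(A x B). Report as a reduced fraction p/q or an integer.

For a measurable rectangle A x B, the product measure satisfies
  (mu x nu)(A x B) = mu(A) * nu(B).
  mu(A) = 7.
  nu(B) = 1.
  (mu x nu)(A x B) = 7 * 1 = 7.

7


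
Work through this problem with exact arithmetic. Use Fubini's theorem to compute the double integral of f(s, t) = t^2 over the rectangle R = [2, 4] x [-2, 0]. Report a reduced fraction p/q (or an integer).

f(s, t) is a tensor product of a function of s and a function of t, and both factors are bounded continuous (hence Lebesgue integrable) on the rectangle, so Fubini's theorem applies:
  integral_R f d(m x m) = (integral_a1^b1 1 ds) * (integral_a2^b2 t^2 dt).
Inner integral in s: integral_{2}^{4} 1 ds = (4^1 - 2^1)/1
  = 2.
Inner integral in t: integral_{-2}^{0} t^2 dt = (0^3 - (-2)^3)/3
  = 8/3.
Product: (2) * (8/3) = 16/3.

16/3


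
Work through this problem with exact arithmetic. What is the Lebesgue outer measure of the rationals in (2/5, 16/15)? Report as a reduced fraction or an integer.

Q cap (2/5, 16/15) is countable; list its elements as q_1, q_2, ... . Fix eps > 0 and cover the k-th point by an interval of length eps * 2^(-k). The cover has total length eps * sum_{k>=1} 2^(-k) = eps, so by definition of outer measure m*(Q cap (2/5, 16/15)) <= eps. Since eps was arbitrary and m* >= 0, the outer measure is 0.

0


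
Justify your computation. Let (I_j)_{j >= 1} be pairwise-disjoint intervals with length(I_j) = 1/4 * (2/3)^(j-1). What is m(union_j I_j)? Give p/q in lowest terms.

By countable additivity of the Lebesgue measure on pairwise disjoint measurable sets,
  m(union_{j >= 1} I_j) = sum_{j >= 1} m(I_j) = sum_{j >= 1} a * r^(j-1),
  with a = 1/4 and r = 2/3.
Since 0 < r = 2/3 < 1, the geometric series converges:
  sum_{j >= 1} a * r^(j-1) = a / (1 - r).
  = 1/4 / (1 - 2/3)
  = 1/4 / (1/3)
  = 3/4.

3/4


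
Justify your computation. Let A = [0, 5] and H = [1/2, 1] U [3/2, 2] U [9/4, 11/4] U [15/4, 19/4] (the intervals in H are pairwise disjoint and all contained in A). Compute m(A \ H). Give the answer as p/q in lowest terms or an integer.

The ambient interval has length m(A) = 5 - 0 = 5.
Since the holes are disjoint and sit inside A, by finite additivity
  m(H) = sum_i (b_i - a_i), and m(A \ H) = m(A) - m(H).
Computing the hole measures:
  m(H_1) = 1 - 1/2 = 1/2.
  m(H_2) = 2 - 3/2 = 1/2.
  m(H_3) = 11/4 - 9/4 = 1/2.
  m(H_4) = 19/4 - 15/4 = 1.
Summed: m(H) = 1/2 + 1/2 + 1/2 + 1 = 5/2.
So m(A \ H) = 5 - 5/2 = 5/2.

5/2


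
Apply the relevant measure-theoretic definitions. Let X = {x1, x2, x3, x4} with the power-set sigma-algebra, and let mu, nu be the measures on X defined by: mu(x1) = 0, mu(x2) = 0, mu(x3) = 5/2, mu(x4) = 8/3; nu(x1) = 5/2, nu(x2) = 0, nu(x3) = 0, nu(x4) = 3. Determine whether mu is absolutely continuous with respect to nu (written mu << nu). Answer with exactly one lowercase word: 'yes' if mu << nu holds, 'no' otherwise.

mu << nu means: every nu-null measurable set is also mu-null; equivalently, for every atom x, if nu({x}) = 0 then mu({x}) = 0.
Checking each atom:
  x1: nu = 5/2 > 0 -> no constraint.
  x2: nu = 0, mu = 0 -> consistent with mu << nu.
  x3: nu = 0, mu = 5/2 > 0 -> violates mu << nu.
  x4: nu = 3 > 0 -> no constraint.
The atom(s) x3 violate the condition (nu = 0 but mu > 0). Therefore mu is NOT absolutely continuous w.r.t. nu.

no


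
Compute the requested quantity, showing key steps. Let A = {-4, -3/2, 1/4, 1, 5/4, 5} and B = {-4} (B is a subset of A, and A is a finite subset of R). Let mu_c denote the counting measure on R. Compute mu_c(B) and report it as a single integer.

Counting measure assigns mu_c(E) = |E| (number of elements) when E is finite.
B has 1 element(s), so mu_c(B) = 1.

1


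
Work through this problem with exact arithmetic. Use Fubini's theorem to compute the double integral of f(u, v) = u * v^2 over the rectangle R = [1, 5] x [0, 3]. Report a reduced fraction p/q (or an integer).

f(u, v) is a tensor product of a function of u and a function of v, and both factors are bounded continuous (hence Lebesgue integrable) on the rectangle, so Fubini's theorem applies:
  integral_R f d(m x m) = (integral_a1^b1 u du) * (integral_a2^b2 v^2 dv).
Inner integral in u: integral_{1}^{5} u du = (5^2 - 1^2)/2
  = 12.
Inner integral in v: integral_{0}^{3} v^2 dv = (3^3 - 0^3)/3
  = 9.
Product: (12) * (9) = 108.

108


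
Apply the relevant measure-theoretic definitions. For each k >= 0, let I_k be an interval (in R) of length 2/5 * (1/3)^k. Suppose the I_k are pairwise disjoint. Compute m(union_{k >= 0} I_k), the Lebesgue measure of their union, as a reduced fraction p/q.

By countable additivity of the Lebesgue measure on pairwise disjoint measurable sets,
  m(union_{k >= 0} I_k) = sum_{k >= 0} m(I_k) = sum_{k >= 0} a * r^k,
  with a = 2/5 and r = 1/3.
Since 0 < r = 1/3 < 1, the geometric series converges:
  sum_{k >= 0} a * r^k = a / (1 - r).
  = 2/5 / (1 - 1/3)
  = 2/5 / (2/3)
  = 3/5.

3/5


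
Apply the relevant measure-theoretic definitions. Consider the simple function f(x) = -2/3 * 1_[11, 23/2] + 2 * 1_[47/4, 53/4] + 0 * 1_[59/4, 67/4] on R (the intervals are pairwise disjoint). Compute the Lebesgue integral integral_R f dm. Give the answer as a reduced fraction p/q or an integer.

For a simple function f = sum_i c_i * 1_{A_i} with disjoint A_i,
  integral f dm = sum_i c_i * m(A_i).
Lengths of the A_i:
  m(A_1) = 23/2 - 11 = 1/2.
  m(A_2) = 53/4 - 47/4 = 3/2.
  m(A_3) = 67/4 - 59/4 = 2.
Contributions c_i * m(A_i):
  (-2/3) * (1/2) = -1/3.
  (2) * (3/2) = 3.
  (0) * (2) = 0.
Total: -1/3 + 3 + 0 = 8/3.

8/3


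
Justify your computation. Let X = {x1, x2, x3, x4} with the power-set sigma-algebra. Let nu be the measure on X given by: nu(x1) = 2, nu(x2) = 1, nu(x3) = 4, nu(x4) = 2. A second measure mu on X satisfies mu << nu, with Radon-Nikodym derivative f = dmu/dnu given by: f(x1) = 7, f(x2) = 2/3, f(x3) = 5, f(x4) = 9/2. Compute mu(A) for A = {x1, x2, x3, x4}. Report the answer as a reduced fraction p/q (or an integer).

By the defining property of the Radon-Nikodym derivative, for every measurable set A,
  mu(A) = integral_A f dnu.
Since nu is a discrete measure concentrated on the atoms of X, the integral over A reduces to the sum
  mu(A) = sum_{x in A} f(x) * nu({x}).
Computing each term:
  x1: f(x1) * nu(x1) = 7 * 2 = 14.
  x2: f(x2) * nu(x2) = 2/3 * 1 = 2/3.
  x3: f(x3) * nu(x3) = 5 * 4 = 20.
  x4: f(x4) * nu(x4) = 9/2 * 2 = 9.
Summing: mu(A) = 14 + 2/3 + 20 + 9 = 131/3.

131/3


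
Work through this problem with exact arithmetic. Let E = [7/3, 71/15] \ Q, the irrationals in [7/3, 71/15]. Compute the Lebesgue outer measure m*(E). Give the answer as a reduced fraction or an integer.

The interval I = [7/3, 71/15] has m(I) = 71/15 - 7/3 = 12/5 (endpoints are measure-zero, so open/closed/half-open agree). Write I = (I cap Q) u (I \ Q). The rationals in I are countable, so m*(I cap Q) = 0 (cover each rational by intervals whose total length is arbitrarily small). By countable subadditivity m*(I) <= m*(I cap Q) + m*(I \ Q), hence m*(I \ Q) >= m(I) = 12/5. The reverse inequality m*(I \ Q) <= m*(I) = 12/5 is trivial since (I \ Q) is a subset of I. Therefore m*(I \ Q) = 12/5.

12/5


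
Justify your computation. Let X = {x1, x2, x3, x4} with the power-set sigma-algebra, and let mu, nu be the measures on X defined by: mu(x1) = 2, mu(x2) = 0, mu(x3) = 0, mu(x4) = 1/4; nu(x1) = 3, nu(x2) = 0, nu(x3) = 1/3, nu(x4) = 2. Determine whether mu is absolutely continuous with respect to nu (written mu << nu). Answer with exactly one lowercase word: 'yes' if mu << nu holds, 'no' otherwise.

mu << nu means: every nu-null measurable set is also mu-null; equivalently, for every atom x, if nu({x}) = 0 then mu({x}) = 0.
Checking each atom:
  x1: nu = 3 > 0 -> no constraint.
  x2: nu = 0, mu = 0 -> consistent with mu << nu.
  x3: nu = 1/3 > 0 -> no constraint.
  x4: nu = 2 > 0 -> no constraint.
No atom violates the condition. Therefore mu << nu.

yes


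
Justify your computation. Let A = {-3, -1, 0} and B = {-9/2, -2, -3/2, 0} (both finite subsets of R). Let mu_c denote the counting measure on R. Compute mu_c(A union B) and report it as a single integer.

Counting measure on a finite set equals cardinality. By inclusion-exclusion, |A union B| = |A| + |B| - |A cap B|.
|A| = 3, |B| = 4, |A cap B| = 1.
So mu_c(A union B) = 3 + 4 - 1 = 6.

6


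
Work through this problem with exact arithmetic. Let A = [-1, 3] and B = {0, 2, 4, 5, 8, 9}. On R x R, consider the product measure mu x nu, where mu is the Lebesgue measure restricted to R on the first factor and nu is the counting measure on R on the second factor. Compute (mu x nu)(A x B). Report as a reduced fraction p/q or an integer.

For a measurable rectangle A x B, the product measure satisfies
  (mu x nu)(A x B) = mu(A) * nu(B).
  mu(A) = 4.
  nu(B) = 6.
  (mu x nu)(A x B) = 4 * 6 = 24.

24


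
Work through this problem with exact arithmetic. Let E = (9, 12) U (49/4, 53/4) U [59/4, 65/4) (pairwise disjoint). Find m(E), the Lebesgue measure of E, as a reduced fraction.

For pairwise disjoint intervals, m(union_i I_i) = sum_i m(I_i),
and m is invariant under swapping open/closed endpoints (single points have measure 0).
So m(E) = sum_i (b_i - a_i).
  I_1 has length 12 - 9 = 3.
  I_2 has length 53/4 - 49/4 = 1.
  I_3 has length 65/4 - 59/4 = 3/2.
Summing:
  m(E) = 3 + 1 + 3/2 = 11/2.

11/2


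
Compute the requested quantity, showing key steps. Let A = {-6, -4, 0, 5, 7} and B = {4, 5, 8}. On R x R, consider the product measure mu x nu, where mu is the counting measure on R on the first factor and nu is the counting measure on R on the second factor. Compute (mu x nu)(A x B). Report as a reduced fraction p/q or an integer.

For a measurable rectangle A x B, the product measure satisfies
  (mu x nu)(A x B) = mu(A) * nu(B).
  mu(A) = 5.
  nu(B) = 3.
  (mu x nu)(A x B) = 5 * 3 = 15.

15


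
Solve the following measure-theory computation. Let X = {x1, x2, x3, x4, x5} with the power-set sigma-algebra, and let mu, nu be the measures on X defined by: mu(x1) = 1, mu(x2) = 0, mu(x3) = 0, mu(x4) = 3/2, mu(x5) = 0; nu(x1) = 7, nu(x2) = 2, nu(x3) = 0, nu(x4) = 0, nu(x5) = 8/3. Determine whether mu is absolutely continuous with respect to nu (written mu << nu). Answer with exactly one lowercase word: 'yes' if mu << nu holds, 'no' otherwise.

mu << nu means: every nu-null measurable set is also mu-null; equivalently, for every atom x, if nu({x}) = 0 then mu({x}) = 0.
Checking each atom:
  x1: nu = 7 > 0 -> no constraint.
  x2: nu = 2 > 0 -> no constraint.
  x3: nu = 0, mu = 0 -> consistent with mu << nu.
  x4: nu = 0, mu = 3/2 > 0 -> violates mu << nu.
  x5: nu = 8/3 > 0 -> no constraint.
The atom(s) x4 violate the condition (nu = 0 but mu > 0). Therefore mu is NOT absolutely continuous w.r.t. nu.

no


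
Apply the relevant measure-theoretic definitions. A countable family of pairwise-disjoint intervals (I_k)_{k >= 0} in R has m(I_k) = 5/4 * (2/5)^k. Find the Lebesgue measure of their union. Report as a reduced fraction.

By countable additivity of the Lebesgue measure on pairwise disjoint measurable sets,
  m(union_{k >= 0} I_k) = sum_{k >= 0} m(I_k) = sum_{k >= 0} a * r^k,
  with a = 5/4 and r = 2/5.
Since 0 < r = 2/5 < 1, the geometric series converges:
  sum_{k >= 0} a * r^k = a / (1 - r).
  = 5/4 / (1 - 2/5)
  = 5/4 / (3/5)
  = 25/12.

25/12


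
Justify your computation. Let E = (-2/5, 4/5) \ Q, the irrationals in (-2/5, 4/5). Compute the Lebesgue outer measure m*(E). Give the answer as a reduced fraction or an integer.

The interval I = (-2/5, 4/5) has m(I) = 4/5 - (-2/5) = 6/5 (endpoints are measure-zero, so open/closed/half-open agree). Write I = (I cap Q) u (I \ Q). The rationals in I are countable, so m*(I cap Q) = 0 (cover each rational by intervals whose total length is arbitrarily small). By countable subadditivity m*(I) <= m*(I cap Q) + m*(I \ Q), hence m*(I \ Q) >= m(I) = 6/5. The reverse inequality m*(I \ Q) <= m*(I) = 6/5 is trivial since (I \ Q) is a subset of I. Therefore m*(I \ Q) = 6/5.

6/5


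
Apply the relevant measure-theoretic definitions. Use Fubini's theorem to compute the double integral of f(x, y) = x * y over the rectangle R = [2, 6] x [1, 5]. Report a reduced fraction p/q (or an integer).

f(x, y) is a tensor product of a function of x and a function of y, and both factors are bounded continuous (hence Lebesgue integrable) on the rectangle, so Fubini's theorem applies:
  integral_R f d(m x m) = (integral_a1^b1 x dx) * (integral_a2^b2 y dy).
Inner integral in x: integral_{2}^{6} x dx = (6^2 - 2^2)/2
  = 16.
Inner integral in y: integral_{1}^{5} y dy = (5^2 - 1^2)/2
  = 12.
Product: (16) * (12) = 192.

192


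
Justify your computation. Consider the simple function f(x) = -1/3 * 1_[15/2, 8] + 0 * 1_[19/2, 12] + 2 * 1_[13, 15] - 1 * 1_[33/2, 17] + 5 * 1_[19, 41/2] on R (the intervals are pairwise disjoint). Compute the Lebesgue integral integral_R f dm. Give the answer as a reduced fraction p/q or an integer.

For a simple function f = sum_i c_i * 1_{A_i} with disjoint A_i,
  integral f dm = sum_i c_i * m(A_i).
Lengths of the A_i:
  m(A_1) = 8 - 15/2 = 1/2.
  m(A_2) = 12 - 19/2 = 5/2.
  m(A_3) = 15 - 13 = 2.
  m(A_4) = 17 - 33/2 = 1/2.
  m(A_5) = 41/2 - 19 = 3/2.
Contributions c_i * m(A_i):
  (-1/3) * (1/2) = -1/6.
  (0) * (5/2) = 0.
  (2) * (2) = 4.
  (-1) * (1/2) = -1/2.
  (5) * (3/2) = 15/2.
Total: -1/6 + 0 + 4 - 1/2 + 15/2 = 65/6.

65/6


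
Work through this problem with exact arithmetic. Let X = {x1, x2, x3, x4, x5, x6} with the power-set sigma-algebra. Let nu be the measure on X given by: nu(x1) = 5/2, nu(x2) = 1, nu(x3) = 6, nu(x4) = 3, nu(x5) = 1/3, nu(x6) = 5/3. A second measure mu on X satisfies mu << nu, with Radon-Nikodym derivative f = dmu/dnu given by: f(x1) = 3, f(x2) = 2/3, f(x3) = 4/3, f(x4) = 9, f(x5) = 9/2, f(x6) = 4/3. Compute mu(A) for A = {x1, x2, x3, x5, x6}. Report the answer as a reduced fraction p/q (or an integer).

By the defining property of the Radon-Nikodym derivative, for every measurable set A,
  mu(A) = integral_A f dnu.
Since nu is a discrete measure concentrated on the atoms of X, the integral over A reduces to the sum
  mu(A) = sum_{x in A} f(x) * nu({x}).
Computing each term:
  x1: f(x1) * nu(x1) = 3 * 5/2 = 15/2.
  x2: f(x2) * nu(x2) = 2/3 * 1 = 2/3.
  x3: f(x3) * nu(x3) = 4/3 * 6 = 8.
  x5: f(x5) * nu(x5) = 9/2 * 1/3 = 3/2.
  x6: f(x6) * nu(x6) = 4/3 * 5/3 = 20/9.
Summing: mu(A) = 15/2 + 2/3 + 8 + 3/2 + 20/9 = 179/9.

179/9


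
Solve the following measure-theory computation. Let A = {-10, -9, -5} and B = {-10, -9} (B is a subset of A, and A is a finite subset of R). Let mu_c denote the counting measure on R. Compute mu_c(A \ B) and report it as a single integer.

Counting measure assigns mu_c(E) = |E| (number of elements) when E is finite. For B subset A, A \ B is the set of elements of A not in B, so |A \ B| = |A| - |B|.
|A| = 3, |B| = 2, so mu_c(A \ B) = 3 - 2 = 1.

1


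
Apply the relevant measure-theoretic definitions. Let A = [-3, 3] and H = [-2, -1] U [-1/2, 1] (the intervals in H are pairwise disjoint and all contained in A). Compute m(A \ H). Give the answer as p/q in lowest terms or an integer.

The ambient interval has length m(A) = 3 - (-3) = 6.
Since the holes are disjoint and sit inside A, by finite additivity
  m(H) = sum_i (b_i - a_i), and m(A \ H) = m(A) - m(H).
Computing the hole measures:
  m(H_1) = -1 - (-2) = 1.
  m(H_2) = 1 - (-1/2) = 3/2.
Summed: m(H) = 1 + 3/2 = 5/2.
So m(A \ H) = 6 - 5/2 = 7/2.

7/2


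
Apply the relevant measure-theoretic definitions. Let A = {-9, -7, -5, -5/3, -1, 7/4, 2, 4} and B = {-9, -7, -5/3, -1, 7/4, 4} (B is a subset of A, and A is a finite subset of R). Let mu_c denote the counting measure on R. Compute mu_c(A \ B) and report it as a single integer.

Counting measure assigns mu_c(E) = |E| (number of elements) when E is finite. For B subset A, A \ B is the set of elements of A not in B, so |A \ B| = |A| - |B|.
|A| = 8, |B| = 6, so mu_c(A \ B) = 8 - 6 = 2.

2


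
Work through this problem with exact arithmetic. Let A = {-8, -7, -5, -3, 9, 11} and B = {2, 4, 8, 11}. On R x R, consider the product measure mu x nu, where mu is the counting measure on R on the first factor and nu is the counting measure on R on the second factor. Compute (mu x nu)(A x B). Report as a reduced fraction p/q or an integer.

For a measurable rectangle A x B, the product measure satisfies
  (mu x nu)(A x B) = mu(A) * nu(B).
  mu(A) = 6.
  nu(B) = 4.
  (mu x nu)(A x B) = 6 * 4 = 24.

24


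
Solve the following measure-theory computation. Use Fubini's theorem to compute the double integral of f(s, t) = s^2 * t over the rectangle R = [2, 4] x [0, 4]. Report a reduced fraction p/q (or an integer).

f(s, t) is a tensor product of a function of s and a function of t, and both factors are bounded continuous (hence Lebesgue integrable) on the rectangle, so Fubini's theorem applies:
  integral_R f d(m x m) = (integral_a1^b1 s^2 ds) * (integral_a2^b2 t dt).
Inner integral in s: integral_{2}^{4} s^2 ds = (4^3 - 2^3)/3
  = 56/3.
Inner integral in t: integral_{0}^{4} t dt = (4^2 - 0^2)/2
  = 8.
Product: (56/3) * (8) = 448/3.

448/3


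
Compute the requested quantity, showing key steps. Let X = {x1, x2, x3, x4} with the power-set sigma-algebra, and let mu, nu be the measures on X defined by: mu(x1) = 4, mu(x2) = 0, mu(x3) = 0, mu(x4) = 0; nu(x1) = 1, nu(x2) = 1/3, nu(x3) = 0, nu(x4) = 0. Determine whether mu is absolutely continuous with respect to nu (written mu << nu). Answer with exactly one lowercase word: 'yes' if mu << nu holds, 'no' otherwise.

mu << nu means: every nu-null measurable set is also mu-null; equivalently, for every atom x, if nu({x}) = 0 then mu({x}) = 0.
Checking each atom:
  x1: nu = 1 > 0 -> no constraint.
  x2: nu = 1/3 > 0 -> no constraint.
  x3: nu = 0, mu = 0 -> consistent with mu << nu.
  x4: nu = 0, mu = 0 -> consistent with mu << nu.
No atom violates the condition. Therefore mu << nu.

yes


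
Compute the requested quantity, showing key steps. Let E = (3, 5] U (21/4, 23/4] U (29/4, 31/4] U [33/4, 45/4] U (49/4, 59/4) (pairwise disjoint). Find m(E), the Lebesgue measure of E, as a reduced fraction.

For pairwise disjoint intervals, m(union_i I_i) = sum_i m(I_i),
and m is invariant under swapping open/closed endpoints (single points have measure 0).
So m(E) = sum_i (b_i - a_i).
  I_1 has length 5 - 3 = 2.
  I_2 has length 23/4 - 21/4 = 1/2.
  I_3 has length 31/4 - 29/4 = 1/2.
  I_4 has length 45/4 - 33/4 = 3.
  I_5 has length 59/4 - 49/4 = 5/2.
Summing:
  m(E) = 2 + 1/2 + 1/2 + 3 + 5/2 = 17/2.

17/2


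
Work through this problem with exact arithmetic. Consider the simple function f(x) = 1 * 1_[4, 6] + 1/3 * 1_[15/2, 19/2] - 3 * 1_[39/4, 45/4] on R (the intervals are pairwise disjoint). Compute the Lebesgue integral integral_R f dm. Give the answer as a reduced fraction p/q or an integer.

For a simple function f = sum_i c_i * 1_{A_i} with disjoint A_i,
  integral f dm = sum_i c_i * m(A_i).
Lengths of the A_i:
  m(A_1) = 6 - 4 = 2.
  m(A_2) = 19/2 - 15/2 = 2.
  m(A_3) = 45/4 - 39/4 = 3/2.
Contributions c_i * m(A_i):
  (1) * (2) = 2.
  (1/3) * (2) = 2/3.
  (-3) * (3/2) = -9/2.
Total: 2 + 2/3 - 9/2 = -11/6.

-11/6


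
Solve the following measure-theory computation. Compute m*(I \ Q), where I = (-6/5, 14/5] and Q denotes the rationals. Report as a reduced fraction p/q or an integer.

The interval I = (-6/5, 14/5] has m(I) = 14/5 - (-6/5) = 4 (endpoints are measure-zero, so open/closed/half-open agree). Write I = (I cap Q) u (I \ Q). The rationals in I are countable, so m*(I cap Q) = 0 (cover each rational by intervals whose total length is arbitrarily small). By countable subadditivity m*(I) <= m*(I cap Q) + m*(I \ Q), hence m*(I \ Q) >= m(I) = 4. The reverse inequality m*(I \ Q) <= m*(I) = 4 is trivial since (I \ Q) is a subset of I. Therefore m*(I \ Q) = 4.

4


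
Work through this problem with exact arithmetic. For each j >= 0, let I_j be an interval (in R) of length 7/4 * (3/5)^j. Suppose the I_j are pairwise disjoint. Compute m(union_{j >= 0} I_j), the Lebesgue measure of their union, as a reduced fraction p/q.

By countable additivity of the Lebesgue measure on pairwise disjoint measurable sets,
  m(union_{j >= 0} I_j) = sum_{j >= 0} m(I_j) = sum_{j >= 0} a * r^j,
  with a = 7/4 and r = 3/5.
Since 0 < r = 3/5 < 1, the geometric series converges:
  sum_{j >= 0} a * r^j = a / (1 - r).
  = 7/4 / (1 - 3/5)
  = 7/4 / (2/5)
  = 35/8.

35/8


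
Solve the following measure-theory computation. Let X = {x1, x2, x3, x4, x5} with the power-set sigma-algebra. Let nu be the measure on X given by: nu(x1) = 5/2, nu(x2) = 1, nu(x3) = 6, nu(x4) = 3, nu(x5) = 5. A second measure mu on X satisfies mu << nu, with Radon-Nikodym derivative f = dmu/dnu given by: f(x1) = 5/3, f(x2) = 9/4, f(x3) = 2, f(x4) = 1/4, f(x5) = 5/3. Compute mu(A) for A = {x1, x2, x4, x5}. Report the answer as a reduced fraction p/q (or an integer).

By the defining property of the Radon-Nikodym derivative, for every measurable set A,
  mu(A) = integral_A f dnu.
Since nu is a discrete measure concentrated on the atoms of X, the integral over A reduces to the sum
  mu(A) = sum_{x in A} f(x) * nu({x}).
Computing each term:
  x1: f(x1) * nu(x1) = 5/3 * 5/2 = 25/6.
  x2: f(x2) * nu(x2) = 9/4 * 1 = 9/4.
  x4: f(x4) * nu(x4) = 1/4 * 3 = 3/4.
  x5: f(x5) * nu(x5) = 5/3 * 5 = 25/3.
Summing: mu(A) = 25/6 + 9/4 + 3/4 + 25/3 = 31/2.

31/2


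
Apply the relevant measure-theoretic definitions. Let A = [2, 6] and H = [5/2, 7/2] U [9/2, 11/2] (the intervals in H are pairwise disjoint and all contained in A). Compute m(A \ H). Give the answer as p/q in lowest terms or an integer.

The ambient interval has length m(A) = 6 - 2 = 4.
Since the holes are disjoint and sit inside A, by finite additivity
  m(H) = sum_i (b_i - a_i), and m(A \ H) = m(A) - m(H).
Computing the hole measures:
  m(H_1) = 7/2 - 5/2 = 1.
  m(H_2) = 11/2 - 9/2 = 1.
Summed: m(H) = 1 + 1 = 2.
So m(A \ H) = 4 - 2 = 2.

2


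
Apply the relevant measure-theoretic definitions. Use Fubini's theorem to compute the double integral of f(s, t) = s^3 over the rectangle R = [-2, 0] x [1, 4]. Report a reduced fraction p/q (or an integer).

f(s, t) is a tensor product of a function of s and a function of t, and both factors are bounded continuous (hence Lebesgue integrable) on the rectangle, so Fubini's theorem applies:
  integral_R f d(m x m) = (integral_a1^b1 s^3 ds) * (integral_a2^b2 1 dt).
Inner integral in s: integral_{-2}^{0} s^3 ds = (0^4 - (-2)^4)/4
  = -4.
Inner integral in t: integral_{1}^{4} 1 dt = (4^1 - 1^1)/1
  = 3.
Product: (-4) * (3) = -12.

-12


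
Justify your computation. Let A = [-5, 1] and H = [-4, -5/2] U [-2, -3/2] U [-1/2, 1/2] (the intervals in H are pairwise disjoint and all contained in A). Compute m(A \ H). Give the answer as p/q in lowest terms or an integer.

The ambient interval has length m(A) = 1 - (-5) = 6.
Since the holes are disjoint and sit inside A, by finite additivity
  m(H) = sum_i (b_i - a_i), and m(A \ H) = m(A) - m(H).
Computing the hole measures:
  m(H_1) = -5/2 - (-4) = 3/2.
  m(H_2) = -3/2 - (-2) = 1/2.
  m(H_3) = 1/2 - (-1/2) = 1.
Summed: m(H) = 3/2 + 1/2 + 1 = 3.
So m(A \ H) = 6 - 3 = 3.

3


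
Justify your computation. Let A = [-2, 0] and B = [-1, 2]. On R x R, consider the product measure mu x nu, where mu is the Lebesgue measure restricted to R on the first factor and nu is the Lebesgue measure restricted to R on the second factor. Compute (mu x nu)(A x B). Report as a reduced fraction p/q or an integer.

For a measurable rectangle A x B, the product measure satisfies
  (mu x nu)(A x B) = mu(A) * nu(B).
  mu(A) = 2.
  nu(B) = 3.
  (mu x nu)(A x B) = 2 * 3 = 6.

6


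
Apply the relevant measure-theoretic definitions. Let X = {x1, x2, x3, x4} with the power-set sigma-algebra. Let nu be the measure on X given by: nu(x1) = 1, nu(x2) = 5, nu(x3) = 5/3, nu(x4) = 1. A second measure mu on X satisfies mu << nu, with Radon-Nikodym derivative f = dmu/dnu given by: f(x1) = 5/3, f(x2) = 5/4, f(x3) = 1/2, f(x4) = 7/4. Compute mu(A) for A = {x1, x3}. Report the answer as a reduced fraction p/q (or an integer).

By the defining property of the Radon-Nikodym derivative, for every measurable set A,
  mu(A) = integral_A f dnu.
Since nu is a discrete measure concentrated on the atoms of X, the integral over A reduces to the sum
  mu(A) = sum_{x in A} f(x) * nu({x}).
Computing each term:
  x1: f(x1) * nu(x1) = 5/3 * 1 = 5/3.
  x3: f(x3) * nu(x3) = 1/2 * 5/3 = 5/6.
Summing: mu(A) = 5/3 + 5/6 = 5/2.

5/2


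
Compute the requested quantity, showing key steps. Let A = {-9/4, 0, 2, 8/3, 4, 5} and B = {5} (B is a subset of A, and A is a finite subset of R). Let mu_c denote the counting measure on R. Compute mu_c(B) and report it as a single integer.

Counting measure assigns mu_c(E) = |E| (number of elements) when E is finite.
B has 1 element(s), so mu_c(B) = 1.

1
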